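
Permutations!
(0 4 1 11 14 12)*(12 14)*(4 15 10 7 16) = (0 15 10 7 16 4 1 11 12) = [15, 11, 2, 3, 1, 5, 6, 16, 8, 9, 7, 12, 0, 13, 14, 10, 4]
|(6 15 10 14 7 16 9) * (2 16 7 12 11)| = 9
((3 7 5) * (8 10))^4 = ((3 7 5)(8 10))^4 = (10)(3 7 5)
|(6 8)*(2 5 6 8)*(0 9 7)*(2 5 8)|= |(0 9 7)(2 8)(5 6)|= 6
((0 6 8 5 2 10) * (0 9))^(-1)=(0 9 10 2 5 8 6)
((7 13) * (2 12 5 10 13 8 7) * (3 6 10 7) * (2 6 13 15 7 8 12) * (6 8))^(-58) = (3 8 13)(5 10 7)(6 15 12)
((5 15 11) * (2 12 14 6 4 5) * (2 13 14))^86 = (4 15 13 6 5 11 14)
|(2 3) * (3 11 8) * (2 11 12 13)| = 3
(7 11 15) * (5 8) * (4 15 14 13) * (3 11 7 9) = (3 11 14 13 4 15 9)(5 8) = [0, 1, 2, 11, 15, 8, 6, 7, 5, 3, 10, 14, 12, 4, 13, 9]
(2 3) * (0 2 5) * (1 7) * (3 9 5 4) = (0 2 9 5)(1 7)(3 4) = [2, 7, 9, 4, 3, 0, 6, 1, 8, 5]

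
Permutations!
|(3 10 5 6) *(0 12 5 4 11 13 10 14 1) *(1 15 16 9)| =|(0 12 5 6 3 14 15 16 9 1)(4 11 13 10)| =20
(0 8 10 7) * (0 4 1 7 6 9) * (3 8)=(0 3 8 10 6 9)(1 7 4)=[3, 7, 2, 8, 1, 5, 9, 4, 10, 0, 6]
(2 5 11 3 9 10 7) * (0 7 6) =(0 7 2 5 11 3 9 10 6) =[7, 1, 5, 9, 4, 11, 0, 2, 8, 10, 6, 3]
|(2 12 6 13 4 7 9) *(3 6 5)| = |(2 12 5 3 6 13 4 7 9)| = 9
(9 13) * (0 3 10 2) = (0 3 10 2)(9 13) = [3, 1, 0, 10, 4, 5, 6, 7, 8, 13, 2, 11, 12, 9]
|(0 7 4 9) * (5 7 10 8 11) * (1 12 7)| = 10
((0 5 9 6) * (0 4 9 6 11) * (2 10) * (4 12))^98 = (12)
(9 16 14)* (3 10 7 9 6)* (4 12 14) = (3 10 7 9 16 4 12 14 6) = [0, 1, 2, 10, 12, 5, 3, 9, 8, 16, 7, 11, 14, 13, 6, 15, 4]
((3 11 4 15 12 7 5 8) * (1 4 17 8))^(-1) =((1 4 15 12 7 5)(3 11 17 8))^(-1) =(1 5 7 12 15 4)(3 8 17 11)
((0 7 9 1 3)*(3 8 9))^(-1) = (0 3 7)(1 9 8)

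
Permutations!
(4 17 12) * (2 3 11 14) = (2 3 11 14)(4 17 12) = [0, 1, 3, 11, 17, 5, 6, 7, 8, 9, 10, 14, 4, 13, 2, 15, 16, 12]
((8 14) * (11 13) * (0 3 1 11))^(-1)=((0 3 1 11 13)(8 14))^(-1)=(0 13 11 1 3)(8 14)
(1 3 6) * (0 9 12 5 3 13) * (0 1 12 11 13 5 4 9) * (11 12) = (1 5 3 6 11 13)(4 9 12) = [0, 5, 2, 6, 9, 3, 11, 7, 8, 12, 10, 13, 4, 1]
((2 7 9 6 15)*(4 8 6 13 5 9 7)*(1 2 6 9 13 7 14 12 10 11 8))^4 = (15)(1 2 4)(7 11 14 8 12 9 10)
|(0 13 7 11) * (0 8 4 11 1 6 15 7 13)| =12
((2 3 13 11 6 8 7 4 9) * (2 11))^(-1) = ((2 3 13)(4 9 11 6 8 7))^(-1) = (2 13 3)(4 7 8 6 11 9)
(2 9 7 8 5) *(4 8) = (2 9 7 4 8 5) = [0, 1, 9, 3, 8, 2, 6, 4, 5, 7]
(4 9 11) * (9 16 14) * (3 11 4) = (3 11)(4 16 14 9) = [0, 1, 2, 11, 16, 5, 6, 7, 8, 4, 10, 3, 12, 13, 9, 15, 14]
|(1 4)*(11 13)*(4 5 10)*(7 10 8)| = 6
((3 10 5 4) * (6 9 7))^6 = ((3 10 5 4)(6 9 7))^6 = (3 5)(4 10)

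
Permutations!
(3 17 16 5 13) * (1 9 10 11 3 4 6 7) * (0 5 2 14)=(0 5 13 4 6 7 1 9 10 11 3 17 16 2 14)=[5, 9, 14, 17, 6, 13, 7, 1, 8, 10, 11, 3, 12, 4, 0, 15, 2, 16]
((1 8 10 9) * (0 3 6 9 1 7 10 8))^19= ((0 3 6 9 7 10 1))^19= (0 10 9 3 1 7 6)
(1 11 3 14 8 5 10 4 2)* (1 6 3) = (1 11)(2 6 3 14 8 5 10 4) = [0, 11, 6, 14, 2, 10, 3, 7, 5, 9, 4, 1, 12, 13, 8]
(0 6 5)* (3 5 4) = (0 6 4 3 5) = [6, 1, 2, 5, 3, 0, 4]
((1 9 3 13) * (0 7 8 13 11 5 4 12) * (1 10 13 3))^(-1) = ((0 7 8 3 11 5 4 12)(1 9)(10 13))^(-1) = (0 12 4 5 11 3 8 7)(1 9)(10 13)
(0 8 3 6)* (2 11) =[8, 1, 11, 6, 4, 5, 0, 7, 3, 9, 10, 2] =(0 8 3 6)(2 11)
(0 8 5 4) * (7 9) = (0 8 5 4)(7 9) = [8, 1, 2, 3, 0, 4, 6, 9, 5, 7]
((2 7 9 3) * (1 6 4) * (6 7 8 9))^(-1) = ((1 7 6 4)(2 8 9 3))^(-1) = (1 4 6 7)(2 3 9 8)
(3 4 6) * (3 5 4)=(4 6 5)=[0, 1, 2, 3, 6, 4, 5]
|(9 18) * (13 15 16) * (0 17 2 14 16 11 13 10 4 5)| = |(0 17 2 14 16 10 4 5)(9 18)(11 13 15)| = 24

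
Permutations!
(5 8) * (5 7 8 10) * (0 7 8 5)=(0 7 5 10)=[7, 1, 2, 3, 4, 10, 6, 5, 8, 9, 0]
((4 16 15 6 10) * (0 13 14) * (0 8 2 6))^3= (0 8 10 15 14 6 16 13 2 4)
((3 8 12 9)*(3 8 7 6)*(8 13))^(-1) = (3 6 7)(8 13 9 12)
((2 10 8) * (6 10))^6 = ((2 6 10 8))^6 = (2 10)(6 8)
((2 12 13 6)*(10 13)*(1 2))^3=(1 10)(2 13)(6 12)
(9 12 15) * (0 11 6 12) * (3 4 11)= (0 3 4 11 6 12 15 9)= [3, 1, 2, 4, 11, 5, 12, 7, 8, 0, 10, 6, 15, 13, 14, 9]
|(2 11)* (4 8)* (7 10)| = |(2 11)(4 8)(7 10)| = 2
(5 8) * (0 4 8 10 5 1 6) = (0 4 8 1 6)(5 10) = [4, 6, 2, 3, 8, 10, 0, 7, 1, 9, 5]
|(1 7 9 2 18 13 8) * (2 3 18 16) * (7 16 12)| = |(1 16 2 12 7 9 3 18 13 8)| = 10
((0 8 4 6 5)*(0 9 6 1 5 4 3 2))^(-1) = ((0 8 3 2)(1 5 9 6 4))^(-1) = (0 2 3 8)(1 4 6 9 5)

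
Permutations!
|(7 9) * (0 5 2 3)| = 4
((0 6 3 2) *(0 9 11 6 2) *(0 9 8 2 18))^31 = (0 18)(2 8)(3 6 11 9)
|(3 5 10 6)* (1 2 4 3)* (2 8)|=8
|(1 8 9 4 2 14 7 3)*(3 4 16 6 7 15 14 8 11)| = |(1 11 3)(2 8 9 16 6 7 4)(14 15)| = 42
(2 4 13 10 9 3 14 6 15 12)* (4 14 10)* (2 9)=(2 14 6 15 12 9 3 10)(4 13)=[0, 1, 14, 10, 13, 5, 15, 7, 8, 3, 2, 11, 9, 4, 6, 12]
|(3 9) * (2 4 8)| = 6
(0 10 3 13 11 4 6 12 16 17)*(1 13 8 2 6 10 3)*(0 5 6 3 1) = [1, 13, 3, 8, 10, 6, 12, 7, 2, 9, 0, 4, 16, 11, 14, 15, 17, 5] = (0 1 13 11 4 10)(2 3 8)(5 6 12 16 17)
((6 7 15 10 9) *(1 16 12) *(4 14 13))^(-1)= (1 12 16)(4 13 14)(6 9 10 15 7)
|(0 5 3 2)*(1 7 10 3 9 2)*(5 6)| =20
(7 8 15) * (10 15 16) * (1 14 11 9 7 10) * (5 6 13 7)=(1 14 11 9 5 6 13 7 8 16)(10 15)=[0, 14, 2, 3, 4, 6, 13, 8, 16, 5, 15, 9, 12, 7, 11, 10, 1]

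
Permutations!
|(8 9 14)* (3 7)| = |(3 7)(8 9 14)| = 6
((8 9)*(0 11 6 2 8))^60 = (11)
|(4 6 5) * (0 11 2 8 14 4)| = |(0 11 2 8 14 4 6 5)| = 8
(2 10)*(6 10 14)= [0, 1, 14, 3, 4, 5, 10, 7, 8, 9, 2, 11, 12, 13, 6]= (2 14 6 10)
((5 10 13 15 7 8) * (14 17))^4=(17)(5 7 13)(8 15 10)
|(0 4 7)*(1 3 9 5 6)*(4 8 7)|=15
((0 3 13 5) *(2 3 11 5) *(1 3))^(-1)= ((0 11 5)(1 3 13 2))^(-1)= (0 5 11)(1 2 13 3)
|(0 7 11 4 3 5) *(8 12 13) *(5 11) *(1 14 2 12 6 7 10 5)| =24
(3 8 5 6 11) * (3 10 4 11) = (3 8 5 6)(4 11 10) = [0, 1, 2, 8, 11, 6, 3, 7, 5, 9, 4, 10]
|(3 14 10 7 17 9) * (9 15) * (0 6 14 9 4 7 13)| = |(0 6 14 10 13)(3 9)(4 7 17 15)| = 20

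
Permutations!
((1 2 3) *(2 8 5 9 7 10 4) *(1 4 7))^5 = ((1 8 5 9)(2 3 4)(7 10))^5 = (1 8 5 9)(2 4 3)(7 10)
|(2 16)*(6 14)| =2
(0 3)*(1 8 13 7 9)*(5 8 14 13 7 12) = (0 3)(1 14 13 12 5 8 7 9) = [3, 14, 2, 0, 4, 8, 6, 9, 7, 1, 10, 11, 5, 12, 13]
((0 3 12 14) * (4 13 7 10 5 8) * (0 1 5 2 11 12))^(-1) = (0 3)(1 14 12 11 2 10 7 13 4 8 5)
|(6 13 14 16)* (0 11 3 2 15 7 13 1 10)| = 12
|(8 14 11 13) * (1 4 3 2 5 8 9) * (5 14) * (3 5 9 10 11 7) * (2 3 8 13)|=|(1 4 5 13 10 11 2 14 7 8 9)|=11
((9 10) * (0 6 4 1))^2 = ((0 6 4 1)(9 10))^2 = (10)(0 4)(1 6)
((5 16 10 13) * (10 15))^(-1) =(5 13 10 15 16)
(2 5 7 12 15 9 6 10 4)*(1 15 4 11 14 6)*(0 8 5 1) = [8, 15, 1, 3, 2, 7, 10, 12, 5, 0, 11, 14, 4, 13, 6, 9] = (0 8 5 7 12 4 2 1 15 9)(6 10 11 14)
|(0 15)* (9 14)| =|(0 15)(9 14)| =2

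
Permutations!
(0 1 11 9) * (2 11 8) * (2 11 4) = (0 1 8 11 9)(2 4) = [1, 8, 4, 3, 2, 5, 6, 7, 11, 0, 10, 9]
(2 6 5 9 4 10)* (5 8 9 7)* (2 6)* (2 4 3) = (2 4 10 6 8 9 3)(5 7) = [0, 1, 4, 2, 10, 7, 8, 5, 9, 3, 6]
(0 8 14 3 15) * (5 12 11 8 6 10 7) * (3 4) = (0 6 10 7 5 12 11 8 14 4 3 15) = [6, 1, 2, 15, 3, 12, 10, 5, 14, 9, 7, 8, 11, 13, 4, 0]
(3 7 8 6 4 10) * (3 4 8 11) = [0, 1, 2, 7, 10, 5, 8, 11, 6, 9, 4, 3] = (3 7 11)(4 10)(6 8)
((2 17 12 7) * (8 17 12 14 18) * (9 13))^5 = (2 7 12)(8 17 14 18)(9 13)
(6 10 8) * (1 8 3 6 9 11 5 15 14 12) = (1 8 9 11 5 15 14 12)(3 6 10) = [0, 8, 2, 6, 4, 15, 10, 7, 9, 11, 3, 5, 1, 13, 12, 14]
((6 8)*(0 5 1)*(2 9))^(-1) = ((0 5 1)(2 9)(6 8))^(-1) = (0 1 5)(2 9)(6 8)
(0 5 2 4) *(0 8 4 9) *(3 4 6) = (0 5 2 9)(3 4 8 6) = [5, 1, 9, 4, 8, 2, 3, 7, 6, 0]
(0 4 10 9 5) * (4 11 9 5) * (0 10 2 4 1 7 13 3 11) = (1 7 13 3 11 9)(2 4)(5 10) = [0, 7, 4, 11, 2, 10, 6, 13, 8, 1, 5, 9, 12, 3]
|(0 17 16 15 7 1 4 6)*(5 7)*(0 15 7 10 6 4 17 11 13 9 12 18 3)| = 28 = |(0 11 13 9 12 18 3)(1 17 16 7)(5 10 6 15)|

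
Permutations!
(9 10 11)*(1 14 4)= (1 14 4)(9 10 11)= [0, 14, 2, 3, 1, 5, 6, 7, 8, 10, 11, 9, 12, 13, 4]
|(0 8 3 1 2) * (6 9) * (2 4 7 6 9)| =8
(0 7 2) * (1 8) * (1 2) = (0 7 1 8 2) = [7, 8, 0, 3, 4, 5, 6, 1, 2]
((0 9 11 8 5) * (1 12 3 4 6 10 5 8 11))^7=((0 9 1 12 3 4 6 10 5))^7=(0 10 4 12 9 5 6 3 1)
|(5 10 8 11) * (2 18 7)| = 12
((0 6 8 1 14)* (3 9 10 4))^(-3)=((0 6 8 1 14)(3 9 10 4))^(-3)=(0 8 14 6 1)(3 9 10 4)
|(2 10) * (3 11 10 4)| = |(2 4 3 11 10)| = 5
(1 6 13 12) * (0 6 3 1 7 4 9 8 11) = [6, 3, 2, 1, 9, 5, 13, 4, 11, 8, 10, 0, 7, 12] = (0 6 13 12 7 4 9 8 11)(1 3)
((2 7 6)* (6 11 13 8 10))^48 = (2 6 10 8 13 11 7)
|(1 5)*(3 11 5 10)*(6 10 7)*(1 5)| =6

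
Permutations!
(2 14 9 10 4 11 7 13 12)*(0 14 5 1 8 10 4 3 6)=(0 14 9 4 11 7 13 12 2 5 1 8 10 3 6)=[14, 8, 5, 6, 11, 1, 0, 13, 10, 4, 3, 7, 2, 12, 9]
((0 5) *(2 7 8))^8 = (2 8 7) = ((0 5)(2 7 8))^8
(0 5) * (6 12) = (0 5)(6 12) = [5, 1, 2, 3, 4, 0, 12, 7, 8, 9, 10, 11, 6]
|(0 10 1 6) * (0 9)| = |(0 10 1 6 9)| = 5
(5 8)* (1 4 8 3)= [0, 4, 2, 1, 8, 3, 6, 7, 5]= (1 4 8 5 3)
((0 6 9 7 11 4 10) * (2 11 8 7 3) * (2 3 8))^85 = (0 7 10 8 4 9 11 6 2) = ((0 6 9 8 7 2 11 4 10))^85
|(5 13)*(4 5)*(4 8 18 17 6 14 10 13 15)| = 21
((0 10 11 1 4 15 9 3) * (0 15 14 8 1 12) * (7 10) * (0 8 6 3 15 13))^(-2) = ((0 7 10 11 12 8 1 4 14 6 3 13)(9 15))^(-2) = (15)(0 3 14 1 12 10)(4 8 11 7 13 6)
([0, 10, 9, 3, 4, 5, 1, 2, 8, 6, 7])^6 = [0, 1, 2, 3, 4, 5, 6, 7, 8, 9, 10]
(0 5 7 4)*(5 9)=(0 9 5 7 4)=[9, 1, 2, 3, 0, 7, 6, 4, 8, 5]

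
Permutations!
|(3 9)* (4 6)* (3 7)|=6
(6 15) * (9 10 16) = [0, 1, 2, 3, 4, 5, 15, 7, 8, 10, 16, 11, 12, 13, 14, 6, 9] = (6 15)(9 10 16)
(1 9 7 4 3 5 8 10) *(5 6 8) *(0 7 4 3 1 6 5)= [7, 9, 2, 5, 1, 0, 8, 3, 10, 4, 6]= (0 7 3 5)(1 9 4)(6 8 10)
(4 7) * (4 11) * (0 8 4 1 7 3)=(0 8 4 3)(1 7 11)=[8, 7, 2, 0, 3, 5, 6, 11, 4, 9, 10, 1]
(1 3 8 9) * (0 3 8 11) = [3, 8, 2, 11, 4, 5, 6, 7, 9, 1, 10, 0] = (0 3 11)(1 8 9)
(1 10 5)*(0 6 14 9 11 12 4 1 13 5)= (0 6 14 9 11 12 4 1 10)(5 13)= [6, 10, 2, 3, 1, 13, 14, 7, 8, 11, 0, 12, 4, 5, 9]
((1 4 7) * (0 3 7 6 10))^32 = (0 4 3 6 7 10 1)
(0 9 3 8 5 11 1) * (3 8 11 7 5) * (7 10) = (0 9 8 3 11 1)(5 10 7) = [9, 0, 2, 11, 4, 10, 6, 5, 3, 8, 7, 1]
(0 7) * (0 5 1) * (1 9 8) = (0 7 5 9 8 1) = [7, 0, 2, 3, 4, 9, 6, 5, 1, 8]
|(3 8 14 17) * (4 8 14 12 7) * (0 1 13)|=|(0 1 13)(3 14 17)(4 8 12 7)|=12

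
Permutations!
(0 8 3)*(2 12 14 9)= (0 8 3)(2 12 14 9)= [8, 1, 12, 0, 4, 5, 6, 7, 3, 2, 10, 11, 14, 13, 9]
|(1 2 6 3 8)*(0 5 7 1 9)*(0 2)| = 20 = |(0 5 7 1)(2 6 3 8 9)|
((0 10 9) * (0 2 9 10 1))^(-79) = (10)(0 1)(2 9)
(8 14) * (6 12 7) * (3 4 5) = [0, 1, 2, 4, 5, 3, 12, 6, 14, 9, 10, 11, 7, 13, 8] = (3 4 5)(6 12 7)(8 14)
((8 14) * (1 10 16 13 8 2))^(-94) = ((1 10 16 13 8 14 2))^(-94) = (1 8 10 14 16 2 13)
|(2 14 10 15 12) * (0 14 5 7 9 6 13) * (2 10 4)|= 9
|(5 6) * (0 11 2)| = 6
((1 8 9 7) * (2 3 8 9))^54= (9)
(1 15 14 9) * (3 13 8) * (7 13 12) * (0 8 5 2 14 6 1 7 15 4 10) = (0 8 3 12 15 6 1 4 10)(2 14 9 7 13 5) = [8, 4, 14, 12, 10, 2, 1, 13, 3, 7, 0, 11, 15, 5, 9, 6]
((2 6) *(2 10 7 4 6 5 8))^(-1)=(2 8 5)(4 7 10 6)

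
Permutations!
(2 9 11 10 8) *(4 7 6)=[0, 1, 9, 3, 7, 5, 4, 6, 2, 11, 8, 10]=(2 9 11 10 8)(4 7 6)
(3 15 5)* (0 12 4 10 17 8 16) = (0 12 4 10 17 8 16)(3 15 5) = [12, 1, 2, 15, 10, 3, 6, 7, 16, 9, 17, 11, 4, 13, 14, 5, 0, 8]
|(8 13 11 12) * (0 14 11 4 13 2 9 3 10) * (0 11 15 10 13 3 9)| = 24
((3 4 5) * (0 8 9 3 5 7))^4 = (0 4 9)(3 8 7)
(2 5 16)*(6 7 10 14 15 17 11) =(2 5 16)(6 7 10 14 15 17 11) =[0, 1, 5, 3, 4, 16, 7, 10, 8, 9, 14, 6, 12, 13, 15, 17, 2, 11]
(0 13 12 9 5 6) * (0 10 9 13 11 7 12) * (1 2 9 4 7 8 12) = [11, 2, 9, 3, 7, 6, 10, 1, 12, 5, 4, 8, 13, 0] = (0 11 8 12 13)(1 2 9 5 6 10 4 7)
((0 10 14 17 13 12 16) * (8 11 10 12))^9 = (8 14)(10 13)(11 17)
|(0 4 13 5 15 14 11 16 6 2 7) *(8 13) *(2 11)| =9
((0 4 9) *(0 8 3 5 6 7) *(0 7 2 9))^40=((0 4)(2 9 8 3 5 6))^40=(2 5 8)(3 9 6)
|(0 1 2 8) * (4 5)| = 4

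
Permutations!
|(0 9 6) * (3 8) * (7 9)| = 4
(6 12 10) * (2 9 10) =(2 9 10 6 12) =[0, 1, 9, 3, 4, 5, 12, 7, 8, 10, 6, 11, 2]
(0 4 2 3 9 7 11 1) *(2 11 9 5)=(0 4 11 1)(2 3 5)(7 9)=[4, 0, 3, 5, 11, 2, 6, 9, 8, 7, 10, 1]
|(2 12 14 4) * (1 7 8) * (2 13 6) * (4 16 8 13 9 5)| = 9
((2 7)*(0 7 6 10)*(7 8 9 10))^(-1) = ((0 8 9 10)(2 6 7))^(-1) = (0 10 9 8)(2 7 6)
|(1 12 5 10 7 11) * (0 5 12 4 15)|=8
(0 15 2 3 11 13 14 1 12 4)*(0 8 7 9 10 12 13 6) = [15, 13, 3, 11, 8, 5, 0, 9, 7, 10, 12, 6, 4, 14, 1, 2] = (0 15 2 3 11 6)(1 13 14)(4 8 7 9 10 12)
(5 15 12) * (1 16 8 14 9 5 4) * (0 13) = (0 13)(1 16 8 14 9 5 15 12 4) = [13, 16, 2, 3, 1, 15, 6, 7, 14, 5, 10, 11, 4, 0, 9, 12, 8]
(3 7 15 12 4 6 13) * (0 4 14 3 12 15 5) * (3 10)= [4, 1, 2, 7, 6, 0, 13, 5, 8, 9, 3, 11, 14, 12, 10, 15]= (15)(0 4 6 13 12 14 10 3 7 5)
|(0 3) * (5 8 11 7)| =4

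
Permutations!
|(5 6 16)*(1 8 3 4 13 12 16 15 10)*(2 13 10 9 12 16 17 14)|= |(1 8 3 4 10)(2 13 16 5 6 15 9 12 17 14)|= 10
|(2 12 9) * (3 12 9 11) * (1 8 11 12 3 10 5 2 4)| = 8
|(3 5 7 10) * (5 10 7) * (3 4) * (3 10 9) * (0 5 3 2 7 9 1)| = |(0 5 3 1)(2 7 9)(4 10)| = 12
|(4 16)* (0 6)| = |(0 6)(4 16)| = 2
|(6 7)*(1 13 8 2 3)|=10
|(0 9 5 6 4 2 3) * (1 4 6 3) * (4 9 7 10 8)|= |(0 7 10 8 4 2 1 9 5 3)|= 10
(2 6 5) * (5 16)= (2 6 16 5)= [0, 1, 6, 3, 4, 2, 16, 7, 8, 9, 10, 11, 12, 13, 14, 15, 5]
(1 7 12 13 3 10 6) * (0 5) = (0 5)(1 7 12 13 3 10 6) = [5, 7, 2, 10, 4, 0, 1, 12, 8, 9, 6, 11, 13, 3]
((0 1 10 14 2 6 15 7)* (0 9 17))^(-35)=(0 6)(1 15)(2 17)(7 10)(9 14)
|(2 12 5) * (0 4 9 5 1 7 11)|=9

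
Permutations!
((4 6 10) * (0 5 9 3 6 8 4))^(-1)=(0 10 6 3 9 5)(4 8)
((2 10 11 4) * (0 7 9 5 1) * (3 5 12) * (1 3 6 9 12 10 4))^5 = (0 10 12 1 9 7 11 6)(2 4)(3 5)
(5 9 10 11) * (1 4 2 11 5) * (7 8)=(1 4 2 11)(5 9 10)(7 8)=[0, 4, 11, 3, 2, 9, 6, 8, 7, 10, 5, 1]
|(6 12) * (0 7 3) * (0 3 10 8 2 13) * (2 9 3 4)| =18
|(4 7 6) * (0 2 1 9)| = |(0 2 1 9)(4 7 6)| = 12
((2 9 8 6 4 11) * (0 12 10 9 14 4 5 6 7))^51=(0 9)(2 11 4 14)(5 6)(7 10)(8 12)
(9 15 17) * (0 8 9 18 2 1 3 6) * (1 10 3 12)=(0 8 9 15 17 18 2 10 3 6)(1 12)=[8, 12, 10, 6, 4, 5, 0, 7, 9, 15, 3, 11, 1, 13, 14, 17, 16, 18, 2]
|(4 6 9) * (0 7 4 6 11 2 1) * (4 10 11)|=6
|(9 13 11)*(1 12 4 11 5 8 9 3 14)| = 12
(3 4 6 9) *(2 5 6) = (2 5 6 9 3 4) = [0, 1, 5, 4, 2, 6, 9, 7, 8, 3]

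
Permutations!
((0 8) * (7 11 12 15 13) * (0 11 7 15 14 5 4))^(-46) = (15)(0 12 4 11 5 8 14)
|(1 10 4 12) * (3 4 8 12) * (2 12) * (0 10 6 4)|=9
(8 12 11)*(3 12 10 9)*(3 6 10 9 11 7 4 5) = [0, 1, 2, 12, 5, 3, 10, 4, 9, 6, 11, 8, 7] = (3 12 7 4 5)(6 10 11 8 9)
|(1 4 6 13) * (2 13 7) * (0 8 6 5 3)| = 10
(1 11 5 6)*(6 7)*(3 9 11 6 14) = (1 6)(3 9 11 5 7 14) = [0, 6, 2, 9, 4, 7, 1, 14, 8, 11, 10, 5, 12, 13, 3]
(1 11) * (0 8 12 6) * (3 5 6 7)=(0 8 12 7 3 5 6)(1 11)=[8, 11, 2, 5, 4, 6, 0, 3, 12, 9, 10, 1, 7]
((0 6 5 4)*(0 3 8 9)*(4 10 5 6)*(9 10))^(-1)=((0 4 3 8 10 5 9))^(-1)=(0 9 5 10 8 3 4)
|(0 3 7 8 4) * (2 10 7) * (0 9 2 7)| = |(0 3 7 8 4 9 2 10)| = 8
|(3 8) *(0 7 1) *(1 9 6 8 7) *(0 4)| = 15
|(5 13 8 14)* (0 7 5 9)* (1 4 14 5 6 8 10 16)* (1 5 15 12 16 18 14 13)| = |(0 7 6 8 15 12 16 5 1 4 13 10 18 14 9)| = 15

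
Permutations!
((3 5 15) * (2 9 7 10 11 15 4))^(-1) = ((2 9 7 10 11 15 3 5 4))^(-1) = (2 4 5 3 15 11 10 7 9)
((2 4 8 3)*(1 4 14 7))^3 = (1 3 7 8 14 4 2)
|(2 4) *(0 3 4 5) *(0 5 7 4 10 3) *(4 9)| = |(2 7 9 4)(3 10)| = 4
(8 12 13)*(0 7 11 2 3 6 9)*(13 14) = (0 7 11 2 3 6 9)(8 12 14 13) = [7, 1, 3, 6, 4, 5, 9, 11, 12, 0, 10, 2, 14, 8, 13]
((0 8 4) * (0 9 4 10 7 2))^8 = ((0 8 10 7 2)(4 9))^8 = (0 7 8 2 10)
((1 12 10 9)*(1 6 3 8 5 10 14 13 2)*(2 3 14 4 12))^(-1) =(1 2)(3 13 14 6 9 10 5 8)(4 12)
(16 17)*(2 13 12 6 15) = (2 13 12 6 15)(16 17) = [0, 1, 13, 3, 4, 5, 15, 7, 8, 9, 10, 11, 6, 12, 14, 2, 17, 16]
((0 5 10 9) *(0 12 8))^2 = ((0 5 10 9 12 8))^2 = (0 10 12)(5 9 8)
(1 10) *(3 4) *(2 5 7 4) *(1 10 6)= (10)(1 6)(2 5 7 4 3)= [0, 6, 5, 2, 3, 7, 1, 4, 8, 9, 10]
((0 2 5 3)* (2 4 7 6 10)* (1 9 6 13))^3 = ((0 4 7 13 1 9 6 10 2 5 3))^3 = (0 13 6 5 4 1 10 3 7 9 2)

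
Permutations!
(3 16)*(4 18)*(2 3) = (2 3 16)(4 18) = [0, 1, 3, 16, 18, 5, 6, 7, 8, 9, 10, 11, 12, 13, 14, 15, 2, 17, 4]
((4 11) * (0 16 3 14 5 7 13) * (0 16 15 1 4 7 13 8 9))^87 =((0 15 1 4 11 7 8 9)(3 14 5 13 16))^87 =(0 9 8 7 11 4 1 15)(3 5 16 14 13)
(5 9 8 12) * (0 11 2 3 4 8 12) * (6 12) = (0 11 2 3 4 8)(5 9 6 12) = [11, 1, 3, 4, 8, 9, 12, 7, 0, 6, 10, 2, 5]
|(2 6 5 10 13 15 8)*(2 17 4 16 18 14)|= |(2 6 5 10 13 15 8 17 4 16 18 14)|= 12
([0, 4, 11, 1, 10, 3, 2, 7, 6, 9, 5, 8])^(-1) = (1 3 5 10 4)(2 6 8 11)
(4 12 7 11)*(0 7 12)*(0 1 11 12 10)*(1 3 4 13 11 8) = (0 7 12 10)(1 8)(3 4)(11 13) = [7, 8, 2, 4, 3, 5, 6, 12, 1, 9, 0, 13, 10, 11]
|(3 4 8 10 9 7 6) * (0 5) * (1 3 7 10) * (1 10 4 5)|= |(0 1 3 5)(4 8 10 9)(6 7)|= 4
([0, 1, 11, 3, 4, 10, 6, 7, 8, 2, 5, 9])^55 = [0, 1, 11, 3, 4, 10, 6, 7, 8, 2, 5, 9]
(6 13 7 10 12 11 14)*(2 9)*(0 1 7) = [1, 7, 9, 3, 4, 5, 13, 10, 8, 2, 12, 14, 11, 0, 6] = (0 1 7 10 12 11 14 6 13)(2 9)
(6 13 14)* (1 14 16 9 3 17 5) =(1 14 6 13 16 9 3 17 5) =[0, 14, 2, 17, 4, 1, 13, 7, 8, 3, 10, 11, 12, 16, 6, 15, 9, 5]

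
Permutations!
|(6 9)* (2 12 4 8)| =4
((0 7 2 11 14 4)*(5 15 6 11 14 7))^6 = (0 2 6)(4 7 15)(5 14 11)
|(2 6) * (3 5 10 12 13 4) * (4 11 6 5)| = 14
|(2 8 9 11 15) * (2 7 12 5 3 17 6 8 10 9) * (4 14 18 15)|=15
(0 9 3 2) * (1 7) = (0 9 3 2)(1 7) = [9, 7, 0, 2, 4, 5, 6, 1, 8, 3]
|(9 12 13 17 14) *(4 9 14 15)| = 6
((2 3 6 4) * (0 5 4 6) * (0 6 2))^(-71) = (0 5 4)(2 3 6)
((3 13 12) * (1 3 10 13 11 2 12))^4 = (1 12 3 10 11 13 2)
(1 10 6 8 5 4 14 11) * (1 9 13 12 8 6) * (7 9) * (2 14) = (1 10)(2 14 11 7 9 13 12 8 5 4) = [0, 10, 14, 3, 2, 4, 6, 9, 5, 13, 1, 7, 8, 12, 11]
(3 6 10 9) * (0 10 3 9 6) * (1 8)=(0 10 6 3)(1 8)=[10, 8, 2, 0, 4, 5, 3, 7, 1, 9, 6]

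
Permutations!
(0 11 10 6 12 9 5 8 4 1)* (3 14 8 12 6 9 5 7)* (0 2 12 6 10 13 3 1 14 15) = (0 11 13 3 15)(1 2 12 5 6 10 9 7)(4 14 8) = [11, 2, 12, 15, 14, 6, 10, 1, 4, 7, 9, 13, 5, 3, 8, 0]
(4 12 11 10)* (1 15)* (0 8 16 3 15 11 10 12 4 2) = [8, 11, 0, 15, 4, 5, 6, 7, 16, 9, 2, 12, 10, 13, 14, 1, 3] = (0 8 16 3 15 1 11 12 10 2)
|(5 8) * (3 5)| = 3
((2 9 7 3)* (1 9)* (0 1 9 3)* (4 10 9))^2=(0 3 4 9)(1 2 10 7)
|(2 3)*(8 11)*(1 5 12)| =6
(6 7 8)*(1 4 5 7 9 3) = (1 4 5 7 8 6 9 3) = [0, 4, 2, 1, 5, 7, 9, 8, 6, 3]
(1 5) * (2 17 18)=(1 5)(2 17 18)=[0, 5, 17, 3, 4, 1, 6, 7, 8, 9, 10, 11, 12, 13, 14, 15, 16, 18, 2]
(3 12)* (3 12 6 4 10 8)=(12)(3 6 4 10 8)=[0, 1, 2, 6, 10, 5, 4, 7, 3, 9, 8, 11, 12]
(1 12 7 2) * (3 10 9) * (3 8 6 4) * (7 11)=(1 12 11 7 2)(3 10 9 8 6 4)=[0, 12, 1, 10, 3, 5, 4, 2, 6, 8, 9, 7, 11]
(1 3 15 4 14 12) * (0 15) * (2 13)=(0 15 4 14 12 1 3)(2 13)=[15, 3, 13, 0, 14, 5, 6, 7, 8, 9, 10, 11, 1, 2, 12, 4]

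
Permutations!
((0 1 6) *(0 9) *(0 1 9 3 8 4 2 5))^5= (0 8 9 4 1 2 6 5 3)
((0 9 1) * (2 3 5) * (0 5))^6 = (9)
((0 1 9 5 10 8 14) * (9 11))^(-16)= (14)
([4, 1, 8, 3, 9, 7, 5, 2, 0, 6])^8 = [0, 1, 2, 3, 4, 5, 6, 7, 8, 9]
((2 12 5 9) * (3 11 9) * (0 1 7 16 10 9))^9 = ((0 1 7 16 10 9 2 12 5 3 11))^9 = (0 3 12 9 16 1 11 5 2 10 7)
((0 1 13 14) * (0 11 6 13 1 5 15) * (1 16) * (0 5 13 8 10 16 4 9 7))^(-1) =((0 13 14 11 6 8 10 16 1 4 9 7)(5 15))^(-1) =(0 7 9 4 1 16 10 8 6 11 14 13)(5 15)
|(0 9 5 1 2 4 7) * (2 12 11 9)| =20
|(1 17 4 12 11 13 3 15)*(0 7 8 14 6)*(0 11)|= 13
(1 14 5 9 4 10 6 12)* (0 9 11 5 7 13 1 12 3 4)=[9, 14, 2, 4, 10, 11, 3, 13, 8, 0, 6, 5, 12, 1, 7]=(0 9)(1 14 7 13)(3 4 10 6)(5 11)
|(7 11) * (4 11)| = 3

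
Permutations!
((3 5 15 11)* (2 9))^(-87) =(2 9)(3 5 15 11)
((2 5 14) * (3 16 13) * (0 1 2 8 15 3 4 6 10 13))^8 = ((0 1 2 5 14 8 15 3 16)(4 6 10 13))^8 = (0 16 3 15 8 14 5 2 1)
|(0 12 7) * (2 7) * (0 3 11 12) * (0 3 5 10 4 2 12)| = 15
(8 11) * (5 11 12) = (5 11 8 12) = [0, 1, 2, 3, 4, 11, 6, 7, 12, 9, 10, 8, 5]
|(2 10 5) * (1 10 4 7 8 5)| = 10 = |(1 10)(2 4 7 8 5)|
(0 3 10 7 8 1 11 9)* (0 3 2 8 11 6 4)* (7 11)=(0 2 8 1 6 4)(3 10 11 9)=[2, 6, 8, 10, 0, 5, 4, 7, 1, 3, 11, 9]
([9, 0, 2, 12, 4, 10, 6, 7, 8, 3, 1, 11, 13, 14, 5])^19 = [9, 0, 2, 12, 4, 10, 6, 7, 8, 3, 1, 11, 13, 14, 5]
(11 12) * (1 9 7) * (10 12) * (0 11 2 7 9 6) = (0 11 10 12 2 7 1 6) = [11, 6, 7, 3, 4, 5, 0, 1, 8, 9, 12, 10, 2]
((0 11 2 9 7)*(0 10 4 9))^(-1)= (0 2 11)(4 10 7 9)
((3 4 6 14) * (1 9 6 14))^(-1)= (1 6 9)(3 14 4)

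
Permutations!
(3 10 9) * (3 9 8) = (3 10 8) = [0, 1, 2, 10, 4, 5, 6, 7, 3, 9, 8]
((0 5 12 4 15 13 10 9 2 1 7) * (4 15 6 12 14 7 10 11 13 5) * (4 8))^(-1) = ((0 8 4 6 12 15 5 14 7)(1 10 9 2)(11 13))^(-1) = (0 7 14 5 15 12 6 4 8)(1 2 9 10)(11 13)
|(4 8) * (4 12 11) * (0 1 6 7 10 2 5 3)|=|(0 1 6 7 10 2 5 3)(4 8 12 11)|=8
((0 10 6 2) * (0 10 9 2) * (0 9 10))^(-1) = (0 2 9 6 10)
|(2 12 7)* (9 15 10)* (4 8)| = |(2 12 7)(4 8)(9 15 10)| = 6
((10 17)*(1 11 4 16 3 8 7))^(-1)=((1 11 4 16 3 8 7)(10 17))^(-1)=(1 7 8 3 16 4 11)(10 17)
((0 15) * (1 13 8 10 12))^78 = ((0 15)(1 13 8 10 12))^78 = (15)(1 10 13 12 8)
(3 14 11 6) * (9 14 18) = (3 18 9 14 11 6) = [0, 1, 2, 18, 4, 5, 3, 7, 8, 14, 10, 6, 12, 13, 11, 15, 16, 17, 9]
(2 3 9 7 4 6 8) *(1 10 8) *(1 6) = (1 10 8 2 3 9 7 4) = [0, 10, 3, 9, 1, 5, 6, 4, 2, 7, 8]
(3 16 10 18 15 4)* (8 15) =(3 16 10 18 8 15 4) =[0, 1, 2, 16, 3, 5, 6, 7, 15, 9, 18, 11, 12, 13, 14, 4, 10, 17, 8]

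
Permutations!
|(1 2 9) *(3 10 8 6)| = 12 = |(1 2 9)(3 10 8 6)|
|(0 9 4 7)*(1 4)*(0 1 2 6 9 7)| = |(0 7 1 4)(2 6 9)| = 12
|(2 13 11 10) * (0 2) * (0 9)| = 6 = |(0 2 13 11 10 9)|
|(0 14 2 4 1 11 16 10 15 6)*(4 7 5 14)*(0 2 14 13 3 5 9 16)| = 84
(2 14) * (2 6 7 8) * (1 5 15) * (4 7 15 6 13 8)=(1 5 6 15)(2 14 13 8)(4 7)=[0, 5, 14, 3, 7, 6, 15, 4, 2, 9, 10, 11, 12, 8, 13, 1]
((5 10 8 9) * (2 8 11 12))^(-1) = ((2 8 9 5 10 11 12))^(-1) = (2 12 11 10 5 9 8)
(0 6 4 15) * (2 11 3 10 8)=(0 6 4 15)(2 11 3 10 8)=[6, 1, 11, 10, 15, 5, 4, 7, 2, 9, 8, 3, 12, 13, 14, 0]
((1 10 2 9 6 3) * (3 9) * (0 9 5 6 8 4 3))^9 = ((0 9 8 4 3 1 10 2)(5 6))^9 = (0 9 8 4 3 1 10 2)(5 6)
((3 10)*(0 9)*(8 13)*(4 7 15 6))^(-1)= ((0 9)(3 10)(4 7 15 6)(8 13))^(-1)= (0 9)(3 10)(4 6 15 7)(8 13)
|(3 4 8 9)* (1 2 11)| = |(1 2 11)(3 4 8 9)| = 12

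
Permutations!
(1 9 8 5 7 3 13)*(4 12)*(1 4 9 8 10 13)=(1 8 5 7 3)(4 12 9 10 13)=[0, 8, 2, 1, 12, 7, 6, 3, 5, 10, 13, 11, 9, 4]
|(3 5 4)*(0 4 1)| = |(0 4 3 5 1)| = 5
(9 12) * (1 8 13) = (1 8 13)(9 12) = [0, 8, 2, 3, 4, 5, 6, 7, 13, 12, 10, 11, 9, 1]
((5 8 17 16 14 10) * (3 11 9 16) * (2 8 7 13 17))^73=(2 8)(3 16 5 17 9 10 13 11 14 7)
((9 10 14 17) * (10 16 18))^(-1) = (9 17 14 10 18 16)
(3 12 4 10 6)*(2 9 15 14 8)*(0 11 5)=[11, 1, 9, 12, 10, 0, 3, 7, 2, 15, 6, 5, 4, 13, 8, 14]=(0 11 5)(2 9 15 14 8)(3 12 4 10 6)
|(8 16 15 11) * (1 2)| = |(1 2)(8 16 15 11)| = 4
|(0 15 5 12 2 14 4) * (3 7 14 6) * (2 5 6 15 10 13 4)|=|(0 10 13 4)(2 15 6 3 7 14)(5 12)|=12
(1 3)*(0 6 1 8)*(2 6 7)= [7, 3, 6, 8, 4, 5, 1, 2, 0]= (0 7 2 6 1 3 8)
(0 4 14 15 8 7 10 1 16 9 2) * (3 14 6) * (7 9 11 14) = (0 4 6 3 7 10 1 16 11 14 15 8 9 2) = [4, 16, 0, 7, 6, 5, 3, 10, 9, 2, 1, 14, 12, 13, 15, 8, 11]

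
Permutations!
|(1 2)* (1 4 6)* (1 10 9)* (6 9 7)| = |(1 2 4 9)(6 10 7)| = 12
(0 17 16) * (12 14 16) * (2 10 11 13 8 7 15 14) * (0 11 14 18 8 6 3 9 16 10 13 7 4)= (0 17 12 2 13 6 3 9 16 11 7 15 18 8 4)(10 14)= [17, 1, 13, 9, 0, 5, 3, 15, 4, 16, 14, 7, 2, 6, 10, 18, 11, 12, 8]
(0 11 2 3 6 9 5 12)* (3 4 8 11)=(0 3 6 9 5 12)(2 4 8 11)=[3, 1, 4, 6, 8, 12, 9, 7, 11, 5, 10, 2, 0]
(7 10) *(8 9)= [0, 1, 2, 3, 4, 5, 6, 10, 9, 8, 7]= (7 10)(8 9)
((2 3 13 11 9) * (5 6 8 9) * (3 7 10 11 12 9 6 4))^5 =(2 4)(3 7)(5 9)(6 8)(10 13)(11 12)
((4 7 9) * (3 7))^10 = (3 9)(4 7)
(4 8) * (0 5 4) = [5, 1, 2, 3, 8, 4, 6, 7, 0] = (0 5 4 8)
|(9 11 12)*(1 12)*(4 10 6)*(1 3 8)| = |(1 12 9 11 3 8)(4 10 6)| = 6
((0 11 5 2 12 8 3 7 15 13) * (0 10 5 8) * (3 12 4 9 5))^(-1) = (0 12 8 11)(2 5 9 4)(3 10 13 15 7)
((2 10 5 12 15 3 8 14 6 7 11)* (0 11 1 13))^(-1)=(0 13 1 7 6 14 8 3 15 12 5 10 2 11)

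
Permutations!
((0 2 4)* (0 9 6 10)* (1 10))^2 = (0 4 6 10 2 9 1)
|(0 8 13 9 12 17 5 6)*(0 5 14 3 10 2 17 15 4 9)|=|(0 8 13)(2 17 14 3 10)(4 9 12 15)(5 6)|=60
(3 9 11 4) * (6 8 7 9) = (3 6 8 7 9 11 4) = [0, 1, 2, 6, 3, 5, 8, 9, 7, 11, 10, 4]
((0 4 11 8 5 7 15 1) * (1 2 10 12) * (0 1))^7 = ((0 4 11 8 5 7 15 2 10 12))^7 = (0 2 5 4 10 7 11 12 15 8)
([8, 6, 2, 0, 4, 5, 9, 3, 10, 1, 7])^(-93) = [10, 1, 2, 8, 4, 5, 6, 0, 7, 9, 3]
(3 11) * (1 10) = (1 10)(3 11) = [0, 10, 2, 11, 4, 5, 6, 7, 8, 9, 1, 3]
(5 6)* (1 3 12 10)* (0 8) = (0 8)(1 3 12 10)(5 6) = [8, 3, 2, 12, 4, 6, 5, 7, 0, 9, 1, 11, 10]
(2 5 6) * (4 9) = (2 5 6)(4 9) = [0, 1, 5, 3, 9, 6, 2, 7, 8, 4]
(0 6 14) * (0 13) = (0 6 14 13) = [6, 1, 2, 3, 4, 5, 14, 7, 8, 9, 10, 11, 12, 0, 13]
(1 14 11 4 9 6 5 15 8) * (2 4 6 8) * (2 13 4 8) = [0, 14, 8, 3, 9, 15, 5, 7, 1, 2, 10, 6, 12, 4, 11, 13] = (1 14 11 6 5 15 13 4 9 2 8)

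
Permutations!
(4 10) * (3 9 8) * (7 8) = (3 9 7 8)(4 10) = [0, 1, 2, 9, 10, 5, 6, 8, 3, 7, 4]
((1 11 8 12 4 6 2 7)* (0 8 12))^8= (1 11 12 4 6 2 7)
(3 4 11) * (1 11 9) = [0, 11, 2, 4, 9, 5, 6, 7, 8, 1, 10, 3] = (1 11 3 4 9)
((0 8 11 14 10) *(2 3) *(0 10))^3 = ((0 8 11 14)(2 3))^3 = (0 14 11 8)(2 3)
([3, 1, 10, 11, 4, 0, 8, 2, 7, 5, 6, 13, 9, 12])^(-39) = (0 13 5 11 9 3 12)(2 10 6 8 7)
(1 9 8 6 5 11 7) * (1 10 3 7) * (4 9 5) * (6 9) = (1 5 11)(3 7 10)(4 6)(8 9) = [0, 5, 2, 7, 6, 11, 4, 10, 9, 8, 3, 1]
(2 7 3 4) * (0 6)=[6, 1, 7, 4, 2, 5, 0, 3]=(0 6)(2 7 3 4)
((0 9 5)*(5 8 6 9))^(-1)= ((0 5)(6 9 8))^(-1)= (0 5)(6 8 9)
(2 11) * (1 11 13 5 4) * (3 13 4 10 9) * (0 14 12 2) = (0 14 12 2 4 1 11)(3 13 5 10 9) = [14, 11, 4, 13, 1, 10, 6, 7, 8, 3, 9, 0, 2, 5, 12]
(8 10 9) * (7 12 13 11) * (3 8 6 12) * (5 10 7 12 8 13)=(3 13 11 12 5 10 9 6 8 7)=[0, 1, 2, 13, 4, 10, 8, 3, 7, 6, 9, 12, 5, 11]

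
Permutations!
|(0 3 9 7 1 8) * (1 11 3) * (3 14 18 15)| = |(0 1 8)(3 9 7 11 14 18 15)| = 21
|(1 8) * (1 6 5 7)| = 5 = |(1 8 6 5 7)|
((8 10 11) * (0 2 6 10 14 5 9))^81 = ((0 2 6 10 11 8 14 5 9))^81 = (14)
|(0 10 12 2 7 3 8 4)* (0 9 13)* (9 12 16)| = |(0 10 16 9 13)(2 7 3 8 4 12)| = 30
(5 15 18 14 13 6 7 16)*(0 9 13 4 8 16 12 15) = (0 9 13 6 7 12 15 18 14 4 8 16 5) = [9, 1, 2, 3, 8, 0, 7, 12, 16, 13, 10, 11, 15, 6, 4, 18, 5, 17, 14]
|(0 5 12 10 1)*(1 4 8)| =|(0 5 12 10 4 8 1)| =7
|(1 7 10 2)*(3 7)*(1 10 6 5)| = 10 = |(1 3 7 6 5)(2 10)|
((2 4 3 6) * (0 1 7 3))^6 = ((0 1 7 3 6 2 4))^6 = (0 4 2 6 3 7 1)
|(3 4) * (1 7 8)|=6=|(1 7 8)(3 4)|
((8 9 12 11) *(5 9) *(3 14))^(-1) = ((3 14)(5 9 12 11 8))^(-1) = (3 14)(5 8 11 12 9)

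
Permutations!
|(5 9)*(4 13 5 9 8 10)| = |(4 13 5 8 10)| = 5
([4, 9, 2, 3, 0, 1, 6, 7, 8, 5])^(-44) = (1 9 5)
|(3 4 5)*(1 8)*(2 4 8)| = |(1 2 4 5 3 8)| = 6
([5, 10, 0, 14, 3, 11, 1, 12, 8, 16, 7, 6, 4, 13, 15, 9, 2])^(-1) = [2, 6, 16, 4, 12, 0, 11, 10, 8, 15, 1, 5, 7, 13, 3, 14, 9]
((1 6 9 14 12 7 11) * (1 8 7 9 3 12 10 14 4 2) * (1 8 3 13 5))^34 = (14)(1 13)(2 7 3 9)(4 8 11 12)(5 6)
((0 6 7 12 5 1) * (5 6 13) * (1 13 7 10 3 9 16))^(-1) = (0 1 16 9 3 10 6 12 7)(5 13)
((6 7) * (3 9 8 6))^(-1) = ((3 9 8 6 7))^(-1) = (3 7 6 8 9)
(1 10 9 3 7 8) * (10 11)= (1 11 10 9 3 7 8)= [0, 11, 2, 7, 4, 5, 6, 8, 1, 3, 9, 10]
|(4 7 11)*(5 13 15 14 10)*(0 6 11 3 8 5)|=|(0 6 11 4 7 3 8 5 13 15 14 10)|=12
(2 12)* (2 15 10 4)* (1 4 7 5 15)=(1 4 2 12)(5 15 10 7)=[0, 4, 12, 3, 2, 15, 6, 5, 8, 9, 7, 11, 1, 13, 14, 10]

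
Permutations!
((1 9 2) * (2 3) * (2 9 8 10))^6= ((1 8 10 2)(3 9))^6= (1 10)(2 8)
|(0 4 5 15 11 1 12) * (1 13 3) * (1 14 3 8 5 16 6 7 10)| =|(0 4 16 6 7 10 1 12)(3 14)(5 15 11 13 8)| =40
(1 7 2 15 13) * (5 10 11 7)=[0, 5, 15, 3, 4, 10, 6, 2, 8, 9, 11, 7, 12, 1, 14, 13]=(1 5 10 11 7 2 15 13)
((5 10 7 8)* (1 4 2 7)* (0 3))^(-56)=((0 3)(1 4 2 7 8 5 10))^(-56)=(10)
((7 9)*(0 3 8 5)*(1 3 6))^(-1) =((0 6 1 3 8 5)(7 9))^(-1) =(0 5 8 3 1 6)(7 9)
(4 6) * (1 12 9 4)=(1 12 9 4 6)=[0, 12, 2, 3, 6, 5, 1, 7, 8, 4, 10, 11, 9]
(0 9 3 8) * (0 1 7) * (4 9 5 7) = (0 5 7)(1 4 9 3 8) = [5, 4, 2, 8, 9, 7, 6, 0, 1, 3]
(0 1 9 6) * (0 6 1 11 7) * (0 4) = (0 11 7 4)(1 9) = [11, 9, 2, 3, 0, 5, 6, 4, 8, 1, 10, 7]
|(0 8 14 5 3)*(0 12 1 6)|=|(0 8 14 5 3 12 1 6)|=8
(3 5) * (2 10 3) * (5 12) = [0, 1, 10, 12, 4, 2, 6, 7, 8, 9, 3, 11, 5] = (2 10 3 12 5)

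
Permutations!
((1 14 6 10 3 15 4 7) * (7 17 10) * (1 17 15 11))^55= (1 11 3 10 17 7 6 14)(4 15)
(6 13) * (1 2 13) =(1 2 13 6) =[0, 2, 13, 3, 4, 5, 1, 7, 8, 9, 10, 11, 12, 6]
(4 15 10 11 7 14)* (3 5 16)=[0, 1, 2, 5, 15, 16, 6, 14, 8, 9, 11, 7, 12, 13, 4, 10, 3]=(3 5 16)(4 15 10 11 7 14)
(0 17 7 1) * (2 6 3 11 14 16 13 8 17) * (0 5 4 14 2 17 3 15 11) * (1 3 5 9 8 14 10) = (0 17 7 3)(1 9 8 5 4 10)(2 6 15 11)(13 14 16) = [17, 9, 6, 0, 10, 4, 15, 3, 5, 8, 1, 2, 12, 14, 16, 11, 13, 7]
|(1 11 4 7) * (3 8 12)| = 12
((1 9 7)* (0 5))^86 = (1 7 9)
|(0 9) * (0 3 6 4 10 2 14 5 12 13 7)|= 12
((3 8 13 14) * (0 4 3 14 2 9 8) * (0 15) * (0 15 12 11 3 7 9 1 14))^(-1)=((15)(0 4 7 9 8 13 2 1 14)(3 12 11))^(-1)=(15)(0 14 1 2 13 8 9 7 4)(3 11 12)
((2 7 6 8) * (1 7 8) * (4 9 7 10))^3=(1 9)(2 8)(4 6)(7 10)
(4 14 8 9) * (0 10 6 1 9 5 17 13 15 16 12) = (0 10 6 1 9 4 14 8 5 17 13 15 16 12) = [10, 9, 2, 3, 14, 17, 1, 7, 5, 4, 6, 11, 0, 15, 8, 16, 12, 13]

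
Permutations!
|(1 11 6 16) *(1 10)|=5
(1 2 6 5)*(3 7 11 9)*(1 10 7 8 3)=(1 2 6 5 10 7 11 9)(3 8)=[0, 2, 6, 8, 4, 10, 5, 11, 3, 1, 7, 9]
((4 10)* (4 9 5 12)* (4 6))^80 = ((4 10 9 5 12 6))^80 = (4 9 12)(5 6 10)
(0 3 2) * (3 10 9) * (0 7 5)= (0 10 9 3 2 7 5)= [10, 1, 7, 2, 4, 0, 6, 5, 8, 3, 9]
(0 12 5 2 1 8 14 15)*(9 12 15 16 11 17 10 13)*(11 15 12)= [12, 8, 1, 3, 4, 2, 6, 7, 14, 11, 13, 17, 5, 9, 16, 0, 15, 10]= (0 12 5 2 1 8 14 16 15)(9 11 17 10 13)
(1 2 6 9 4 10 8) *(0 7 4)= [7, 2, 6, 3, 10, 5, 9, 4, 1, 0, 8]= (0 7 4 10 8 1 2 6 9)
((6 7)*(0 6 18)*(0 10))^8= ((0 6 7 18 10))^8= (0 18 6 10 7)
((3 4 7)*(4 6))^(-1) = ((3 6 4 7))^(-1) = (3 7 4 6)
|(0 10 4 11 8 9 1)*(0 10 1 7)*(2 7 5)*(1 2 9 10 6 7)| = |(0 2 1 6 7)(4 11 8 10)(5 9)| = 20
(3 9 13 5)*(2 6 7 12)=[0, 1, 6, 9, 4, 3, 7, 12, 8, 13, 10, 11, 2, 5]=(2 6 7 12)(3 9 13 5)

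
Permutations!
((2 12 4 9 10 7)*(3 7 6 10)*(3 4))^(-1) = ((2 12 3 7)(4 9)(6 10))^(-1) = (2 7 3 12)(4 9)(6 10)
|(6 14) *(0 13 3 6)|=|(0 13 3 6 14)|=5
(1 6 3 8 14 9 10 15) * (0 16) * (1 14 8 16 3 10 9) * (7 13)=(0 3 16)(1 6 10 15 14)(7 13)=[3, 6, 2, 16, 4, 5, 10, 13, 8, 9, 15, 11, 12, 7, 1, 14, 0]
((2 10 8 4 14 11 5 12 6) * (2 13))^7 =(2 12 14 10 6 11 8 13 5 4)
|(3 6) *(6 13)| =3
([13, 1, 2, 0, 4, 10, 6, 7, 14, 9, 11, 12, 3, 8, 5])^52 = (0 12 10 14 13 3 11 5 8)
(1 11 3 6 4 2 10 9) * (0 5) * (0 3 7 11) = [5, 0, 10, 6, 2, 3, 4, 11, 8, 1, 9, 7] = (0 5 3 6 4 2 10 9 1)(7 11)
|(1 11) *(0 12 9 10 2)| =|(0 12 9 10 2)(1 11)| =10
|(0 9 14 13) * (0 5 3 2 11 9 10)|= 14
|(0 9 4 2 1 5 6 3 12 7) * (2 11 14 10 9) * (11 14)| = 8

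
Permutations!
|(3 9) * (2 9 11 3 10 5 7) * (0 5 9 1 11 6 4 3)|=6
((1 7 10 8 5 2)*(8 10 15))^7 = ((1 7 15 8 5 2))^7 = (1 7 15 8 5 2)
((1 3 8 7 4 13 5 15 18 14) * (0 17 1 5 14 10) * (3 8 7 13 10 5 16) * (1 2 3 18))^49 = (1 8 13 14 16 18 5 15)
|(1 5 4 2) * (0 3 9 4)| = 7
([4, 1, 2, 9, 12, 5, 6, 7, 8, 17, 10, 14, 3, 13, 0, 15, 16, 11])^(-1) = [14, 1, 2, 12, 0, 5, 6, 7, 8, 3, 10, 17, 4, 13, 11, 15, 16, 9]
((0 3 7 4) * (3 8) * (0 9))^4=(0 4 3)(7 8 9)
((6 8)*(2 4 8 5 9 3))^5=(2 9 6 4 3 5 8)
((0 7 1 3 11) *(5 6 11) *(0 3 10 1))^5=(0 7)(1 10)(3 5 6 11)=((0 7)(1 10)(3 5 6 11))^5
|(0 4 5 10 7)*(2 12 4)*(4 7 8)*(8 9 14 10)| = |(0 2 12 7)(4 5 8)(9 14 10)| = 12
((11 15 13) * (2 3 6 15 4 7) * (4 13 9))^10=((2 3 6 15 9 4 7)(11 13))^10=(2 15 7 6 4 3 9)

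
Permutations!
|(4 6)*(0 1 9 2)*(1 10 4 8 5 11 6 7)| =|(0 10 4 7 1 9 2)(5 11 6 8)| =28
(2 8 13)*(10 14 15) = (2 8 13)(10 14 15) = [0, 1, 8, 3, 4, 5, 6, 7, 13, 9, 14, 11, 12, 2, 15, 10]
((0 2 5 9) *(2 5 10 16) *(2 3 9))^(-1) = (0 9 3 16 10 2 5)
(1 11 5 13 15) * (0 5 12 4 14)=(0 5 13 15 1 11 12 4 14)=[5, 11, 2, 3, 14, 13, 6, 7, 8, 9, 10, 12, 4, 15, 0, 1]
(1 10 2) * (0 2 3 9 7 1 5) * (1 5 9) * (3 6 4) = (0 2 9 7 5)(1 10 6 4 3) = [2, 10, 9, 1, 3, 0, 4, 5, 8, 7, 6]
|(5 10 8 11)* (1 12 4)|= 12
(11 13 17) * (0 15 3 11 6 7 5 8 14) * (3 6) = (0 15 6 7 5 8 14)(3 11 13 17) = [15, 1, 2, 11, 4, 8, 7, 5, 14, 9, 10, 13, 12, 17, 0, 6, 16, 3]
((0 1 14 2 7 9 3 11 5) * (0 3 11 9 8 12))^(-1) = ((0 1 14 2 7 8 12)(3 9 11 5))^(-1) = (0 12 8 7 2 14 1)(3 5 11 9)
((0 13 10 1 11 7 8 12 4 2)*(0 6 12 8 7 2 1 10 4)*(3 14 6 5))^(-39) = ((0 13 4 1 11 2 5 3 14 6 12))^(-39) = (0 2 12 11 6 1 14 4 3 13 5)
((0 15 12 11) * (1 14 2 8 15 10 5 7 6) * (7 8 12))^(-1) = ((0 10 5 8 15 7 6 1 14 2 12 11))^(-1) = (0 11 12 2 14 1 6 7 15 8 5 10)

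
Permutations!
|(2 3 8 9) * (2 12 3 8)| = 5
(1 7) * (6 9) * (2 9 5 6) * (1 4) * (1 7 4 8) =(1 4 7 8)(2 9)(5 6) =[0, 4, 9, 3, 7, 6, 5, 8, 1, 2]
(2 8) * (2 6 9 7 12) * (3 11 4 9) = (2 8 6 3 11 4 9 7 12) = [0, 1, 8, 11, 9, 5, 3, 12, 6, 7, 10, 4, 2]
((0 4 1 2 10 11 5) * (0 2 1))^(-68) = (11)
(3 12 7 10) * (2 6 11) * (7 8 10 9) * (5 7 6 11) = (2 11)(3 12 8 10)(5 7 9 6) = [0, 1, 11, 12, 4, 7, 5, 9, 10, 6, 3, 2, 8]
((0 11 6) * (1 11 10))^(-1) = ((0 10 1 11 6))^(-1) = (0 6 11 1 10)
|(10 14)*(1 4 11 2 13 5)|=|(1 4 11 2 13 5)(10 14)|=6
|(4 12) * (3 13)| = 2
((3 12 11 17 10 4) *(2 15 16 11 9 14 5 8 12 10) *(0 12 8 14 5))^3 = ((0 12 9 5 14)(2 15 16 11 17)(3 10 4))^3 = (0 5 12 14 9)(2 11 15 17 16)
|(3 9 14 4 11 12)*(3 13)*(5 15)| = 14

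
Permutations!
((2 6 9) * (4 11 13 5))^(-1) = (2 9 6)(4 5 13 11)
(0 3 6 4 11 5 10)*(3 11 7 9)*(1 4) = (0 11 5 10)(1 4 7 9 3 6) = [11, 4, 2, 6, 7, 10, 1, 9, 8, 3, 0, 5]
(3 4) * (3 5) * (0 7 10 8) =(0 7 10 8)(3 4 5) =[7, 1, 2, 4, 5, 3, 6, 10, 0, 9, 8]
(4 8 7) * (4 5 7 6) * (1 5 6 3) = (1 5 7 6 4 8 3) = [0, 5, 2, 1, 8, 7, 4, 6, 3]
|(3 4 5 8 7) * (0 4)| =|(0 4 5 8 7 3)| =6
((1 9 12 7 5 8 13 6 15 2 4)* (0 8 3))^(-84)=((0 8 13 6 15 2 4 1 9 12 7 5 3))^(-84)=(0 1 8 9 13 12 6 7 15 5 2 3 4)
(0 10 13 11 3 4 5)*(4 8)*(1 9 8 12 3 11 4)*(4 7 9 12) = (0 10 13 7 9 8 1 12 3 4 5) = [10, 12, 2, 4, 5, 0, 6, 9, 1, 8, 13, 11, 3, 7]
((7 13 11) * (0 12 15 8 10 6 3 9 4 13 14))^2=(0 15 10 3 4 11 14 12 8 6 9 13 7)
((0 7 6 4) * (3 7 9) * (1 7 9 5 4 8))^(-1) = (0 4 5)(1 8 6 7)(3 9)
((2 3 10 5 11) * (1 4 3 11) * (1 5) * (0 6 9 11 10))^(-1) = ((0 6 9 11 2 10 1 4 3))^(-1) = (0 3 4 1 10 2 11 9 6)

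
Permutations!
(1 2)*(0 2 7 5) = (0 2 1 7 5) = [2, 7, 1, 3, 4, 0, 6, 5]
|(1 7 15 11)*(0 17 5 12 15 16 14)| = |(0 17 5 12 15 11 1 7 16 14)| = 10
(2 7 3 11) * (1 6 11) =(1 6 11 2 7 3) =[0, 6, 7, 1, 4, 5, 11, 3, 8, 9, 10, 2]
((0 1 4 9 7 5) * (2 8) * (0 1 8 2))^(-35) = (9)(0 8) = ((0 8)(1 4 9 7 5))^(-35)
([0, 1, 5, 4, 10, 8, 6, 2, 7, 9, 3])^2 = (2 8)(3 10 4)(5 7)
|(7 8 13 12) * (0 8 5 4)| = |(0 8 13 12 7 5 4)| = 7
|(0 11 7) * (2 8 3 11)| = 6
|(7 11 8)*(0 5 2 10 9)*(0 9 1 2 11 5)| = |(1 2 10)(5 11 8 7)| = 12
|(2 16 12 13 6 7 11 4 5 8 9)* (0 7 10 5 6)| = 13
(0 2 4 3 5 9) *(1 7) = [2, 7, 4, 5, 3, 9, 6, 1, 8, 0] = (0 2 4 3 5 9)(1 7)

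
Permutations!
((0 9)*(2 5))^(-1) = (0 9)(2 5)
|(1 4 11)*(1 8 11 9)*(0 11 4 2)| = |(0 11 8 4 9 1 2)| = 7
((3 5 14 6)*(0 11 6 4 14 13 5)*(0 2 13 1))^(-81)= ((0 11 6 3 2 13 5 1)(4 14))^(-81)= (0 1 5 13 2 3 6 11)(4 14)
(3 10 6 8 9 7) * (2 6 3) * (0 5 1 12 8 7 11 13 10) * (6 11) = [5, 12, 11, 0, 4, 1, 7, 2, 9, 6, 3, 13, 8, 10] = (0 5 1 12 8 9 6 7 2 11 13 10 3)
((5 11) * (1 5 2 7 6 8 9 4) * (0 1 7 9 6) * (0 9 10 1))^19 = (1 10 2 11 5)(4 7 9)(6 8)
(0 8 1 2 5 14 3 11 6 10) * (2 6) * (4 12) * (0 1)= (0 8)(1 6 10)(2 5 14 3 11)(4 12)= [8, 6, 5, 11, 12, 14, 10, 7, 0, 9, 1, 2, 4, 13, 3]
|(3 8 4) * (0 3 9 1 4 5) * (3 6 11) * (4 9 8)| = |(0 6 11 3 4 8 5)(1 9)| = 14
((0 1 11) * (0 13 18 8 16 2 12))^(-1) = ((0 1 11 13 18 8 16 2 12))^(-1) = (0 12 2 16 8 18 13 11 1)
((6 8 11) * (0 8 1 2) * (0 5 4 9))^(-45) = (11)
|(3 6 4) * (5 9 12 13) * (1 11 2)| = 12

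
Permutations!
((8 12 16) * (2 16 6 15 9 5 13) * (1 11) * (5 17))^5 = (1 11)(2 15)(5 12)(6 13)(8 17)(9 16)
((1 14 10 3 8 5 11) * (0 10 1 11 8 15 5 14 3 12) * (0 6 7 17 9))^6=(0 9 17 7 6 12 10)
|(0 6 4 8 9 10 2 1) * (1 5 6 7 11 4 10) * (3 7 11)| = |(0 11 4 8 9 1)(2 5 6 10)(3 7)| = 12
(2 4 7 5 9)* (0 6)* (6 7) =(0 7 5 9 2 4 6) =[7, 1, 4, 3, 6, 9, 0, 5, 8, 2]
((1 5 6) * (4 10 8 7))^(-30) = (4 8)(7 10)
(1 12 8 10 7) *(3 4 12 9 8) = (1 9 8 10 7)(3 4 12) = [0, 9, 2, 4, 12, 5, 6, 1, 10, 8, 7, 11, 3]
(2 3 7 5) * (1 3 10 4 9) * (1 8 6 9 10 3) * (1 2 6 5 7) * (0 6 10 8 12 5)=(0 6 9 12 5 10 4 8)(1 2 3)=[6, 2, 3, 1, 8, 10, 9, 7, 0, 12, 4, 11, 5]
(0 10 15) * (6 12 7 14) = (0 10 15)(6 12 7 14) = [10, 1, 2, 3, 4, 5, 12, 14, 8, 9, 15, 11, 7, 13, 6, 0]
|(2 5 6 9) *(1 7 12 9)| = 7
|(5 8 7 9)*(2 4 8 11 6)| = 8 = |(2 4 8 7 9 5 11 6)|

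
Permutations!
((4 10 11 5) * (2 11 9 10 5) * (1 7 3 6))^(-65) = (1 6 3 7)(2 11)(4 5)(9 10) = ((1 7 3 6)(2 11)(4 5)(9 10))^(-65)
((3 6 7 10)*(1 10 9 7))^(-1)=(1 6 3 10)(7 9)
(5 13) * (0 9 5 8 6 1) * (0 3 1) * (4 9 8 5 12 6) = [8, 3, 2, 1, 9, 13, 0, 7, 4, 12, 10, 11, 6, 5] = (0 8 4 9 12 6)(1 3)(5 13)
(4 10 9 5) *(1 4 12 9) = (1 4 10)(5 12 9) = [0, 4, 2, 3, 10, 12, 6, 7, 8, 5, 1, 11, 9]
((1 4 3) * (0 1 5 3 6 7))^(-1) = ((0 1 4 6 7)(3 5))^(-1) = (0 7 6 4 1)(3 5)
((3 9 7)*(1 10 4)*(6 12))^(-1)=((1 10 4)(3 9 7)(6 12))^(-1)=(1 4 10)(3 7 9)(6 12)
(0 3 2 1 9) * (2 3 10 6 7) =(0 10 6 7 2 1 9) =[10, 9, 1, 3, 4, 5, 7, 2, 8, 0, 6]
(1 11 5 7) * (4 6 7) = (1 11 5 4 6 7) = [0, 11, 2, 3, 6, 4, 7, 1, 8, 9, 10, 5]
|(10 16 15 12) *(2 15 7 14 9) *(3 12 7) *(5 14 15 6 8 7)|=|(2 6 8 7 15 5 14 9)(3 12 10 16)|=8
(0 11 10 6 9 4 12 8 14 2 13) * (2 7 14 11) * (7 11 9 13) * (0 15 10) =(0 2 7 14 11)(4 12 8 9)(6 13 15 10) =[2, 1, 7, 3, 12, 5, 13, 14, 9, 4, 6, 0, 8, 15, 11, 10]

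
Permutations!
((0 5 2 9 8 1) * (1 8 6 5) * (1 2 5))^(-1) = ((0 2 9 6 1))^(-1) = (0 1 6 9 2)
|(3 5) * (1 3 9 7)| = |(1 3 5 9 7)| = 5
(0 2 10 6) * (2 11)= (0 11 2 10 6)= [11, 1, 10, 3, 4, 5, 0, 7, 8, 9, 6, 2]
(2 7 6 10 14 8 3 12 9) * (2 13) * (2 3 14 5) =[0, 1, 7, 12, 4, 2, 10, 6, 14, 13, 5, 11, 9, 3, 8] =(2 7 6 10 5)(3 12 9 13)(8 14)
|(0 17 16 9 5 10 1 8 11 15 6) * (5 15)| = 30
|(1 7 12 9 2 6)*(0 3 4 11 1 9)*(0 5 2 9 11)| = 21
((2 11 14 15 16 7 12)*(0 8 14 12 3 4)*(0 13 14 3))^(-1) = (0 7 16 15 14 13 4 3 8)(2 12 11)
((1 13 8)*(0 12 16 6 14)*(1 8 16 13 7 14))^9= (0 12 13 16 6 1 7 14)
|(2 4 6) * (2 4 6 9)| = 4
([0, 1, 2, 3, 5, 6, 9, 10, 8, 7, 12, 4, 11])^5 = [0, 1, 2, 3, 10, 12, 11, 5, 8, 4, 6, 7, 9]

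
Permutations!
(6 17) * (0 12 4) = (0 12 4)(6 17) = [12, 1, 2, 3, 0, 5, 17, 7, 8, 9, 10, 11, 4, 13, 14, 15, 16, 6]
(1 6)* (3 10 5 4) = (1 6)(3 10 5 4) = [0, 6, 2, 10, 3, 4, 1, 7, 8, 9, 5]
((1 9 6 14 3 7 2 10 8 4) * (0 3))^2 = ((0 3 7 2 10 8 4 1 9 6 14))^2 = (0 7 10 4 9 14 3 2 8 1 6)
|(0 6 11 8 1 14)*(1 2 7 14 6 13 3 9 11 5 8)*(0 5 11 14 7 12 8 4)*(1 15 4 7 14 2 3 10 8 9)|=30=|(0 13 10 8 3 1 6 11 15 4)(2 12 9)(5 7 14)|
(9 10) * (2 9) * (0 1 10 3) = (0 1 10 2 9 3) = [1, 10, 9, 0, 4, 5, 6, 7, 8, 3, 2]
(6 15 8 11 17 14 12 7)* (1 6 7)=(1 6 15 8 11 17 14 12)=[0, 6, 2, 3, 4, 5, 15, 7, 11, 9, 10, 17, 1, 13, 12, 8, 16, 14]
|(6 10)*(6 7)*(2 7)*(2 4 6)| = 6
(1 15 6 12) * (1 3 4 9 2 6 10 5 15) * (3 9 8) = (2 6 12 9)(3 4 8)(5 15 10) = [0, 1, 6, 4, 8, 15, 12, 7, 3, 2, 5, 11, 9, 13, 14, 10]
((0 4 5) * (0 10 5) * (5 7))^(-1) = ((0 4)(5 10 7))^(-1) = (0 4)(5 7 10)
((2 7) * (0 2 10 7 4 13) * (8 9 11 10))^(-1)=(0 13 4 2)(7 10 11 9 8)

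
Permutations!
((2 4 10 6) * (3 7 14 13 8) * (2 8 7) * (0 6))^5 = (0 4 3 6 10 2 8)(7 13 14)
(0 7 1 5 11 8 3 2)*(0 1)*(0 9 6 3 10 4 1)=(0 7 9 6 3 2)(1 5 11 8 10 4)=[7, 5, 0, 2, 1, 11, 3, 9, 10, 6, 4, 8]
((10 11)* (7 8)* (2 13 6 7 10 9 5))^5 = (2 10 13 11 6 9 7 5 8)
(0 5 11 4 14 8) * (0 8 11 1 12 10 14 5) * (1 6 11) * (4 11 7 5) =(1 12 10 14)(5 6 7) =[0, 12, 2, 3, 4, 6, 7, 5, 8, 9, 14, 11, 10, 13, 1]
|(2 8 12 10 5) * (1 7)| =|(1 7)(2 8 12 10 5)| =10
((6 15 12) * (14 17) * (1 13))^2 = (17)(6 12 15)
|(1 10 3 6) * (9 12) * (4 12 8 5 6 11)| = |(1 10 3 11 4 12 9 8 5 6)| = 10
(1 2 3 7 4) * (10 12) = [0, 2, 3, 7, 1, 5, 6, 4, 8, 9, 12, 11, 10] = (1 2 3 7 4)(10 12)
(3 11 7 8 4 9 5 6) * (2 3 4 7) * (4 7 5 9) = [0, 1, 3, 11, 4, 6, 7, 8, 5, 9, 10, 2] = (2 3 11)(5 6 7 8)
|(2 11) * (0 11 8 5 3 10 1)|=|(0 11 2 8 5 3 10 1)|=8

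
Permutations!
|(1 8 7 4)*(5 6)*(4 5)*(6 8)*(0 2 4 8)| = 8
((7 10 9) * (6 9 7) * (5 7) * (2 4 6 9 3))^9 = (10)(2 4 6 3)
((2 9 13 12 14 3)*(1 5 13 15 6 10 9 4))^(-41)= (1 4 2 3 14 12 13 5)(6 15 9 10)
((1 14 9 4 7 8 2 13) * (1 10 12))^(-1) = ((1 14 9 4 7 8 2 13 10 12))^(-1) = (1 12 10 13 2 8 7 4 9 14)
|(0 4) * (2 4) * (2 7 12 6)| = |(0 7 12 6 2 4)| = 6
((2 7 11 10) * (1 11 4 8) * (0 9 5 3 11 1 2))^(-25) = ((0 9 5 3 11 10)(2 7 4 8))^(-25) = (0 10 11 3 5 9)(2 8 4 7)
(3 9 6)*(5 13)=(3 9 6)(5 13)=[0, 1, 2, 9, 4, 13, 3, 7, 8, 6, 10, 11, 12, 5]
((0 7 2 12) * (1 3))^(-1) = ((0 7 2 12)(1 3))^(-1) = (0 12 2 7)(1 3)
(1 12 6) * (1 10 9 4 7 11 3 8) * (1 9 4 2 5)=(1 12 6 10 4 7 11 3 8 9 2 5)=[0, 12, 5, 8, 7, 1, 10, 11, 9, 2, 4, 3, 6]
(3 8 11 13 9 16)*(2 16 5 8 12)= (2 16 3 12)(5 8 11 13 9)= [0, 1, 16, 12, 4, 8, 6, 7, 11, 5, 10, 13, 2, 9, 14, 15, 3]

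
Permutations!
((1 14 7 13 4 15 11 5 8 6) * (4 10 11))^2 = (15)(1 7 10 5 6 14 13 11 8)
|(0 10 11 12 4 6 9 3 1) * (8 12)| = 10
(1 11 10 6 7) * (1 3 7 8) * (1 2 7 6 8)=(1 11 10 8 2 7 3 6)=[0, 11, 7, 6, 4, 5, 1, 3, 2, 9, 8, 10]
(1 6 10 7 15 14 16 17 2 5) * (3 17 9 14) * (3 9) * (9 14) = (1 6 10 7 15 14 16 3 17 2 5) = [0, 6, 5, 17, 4, 1, 10, 15, 8, 9, 7, 11, 12, 13, 16, 14, 3, 2]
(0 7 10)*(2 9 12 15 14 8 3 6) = (0 7 10)(2 9 12 15 14 8 3 6) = [7, 1, 9, 6, 4, 5, 2, 10, 3, 12, 0, 11, 15, 13, 8, 14]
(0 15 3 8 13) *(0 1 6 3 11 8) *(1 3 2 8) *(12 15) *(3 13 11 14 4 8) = (0 12 15 14 4 8 11 1 6 2 3) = [12, 6, 3, 0, 8, 5, 2, 7, 11, 9, 10, 1, 15, 13, 4, 14]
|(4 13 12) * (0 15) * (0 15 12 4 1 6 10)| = |(15)(0 12 1 6 10)(4 13)| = 10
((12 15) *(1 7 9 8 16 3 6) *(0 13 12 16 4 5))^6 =((0 13 12 15 16 3 6 1 7 9 8 4 5))^6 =(0 6 5 3 4 16 8 15 9 12 7 13 1)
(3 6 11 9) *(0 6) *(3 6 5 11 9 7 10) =(0 5 11 7 10 3)(6 9) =[5, 1, 2, 0, 4, 11, 9, 10, 8, 6, 3, 7]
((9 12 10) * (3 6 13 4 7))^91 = ((3 6 13 4 7)(9 12 10))^91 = (3 6 13 4 7)(9 12 10)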